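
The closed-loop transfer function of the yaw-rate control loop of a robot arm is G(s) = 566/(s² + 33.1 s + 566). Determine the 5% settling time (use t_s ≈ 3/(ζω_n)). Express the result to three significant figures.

ω_n = √566 = 23.8 rad/s; ζ = 33.1/(2·23.8) = 0.696.
t_s ≈ 3/(ζω_n) = 3/(0.696·23.8) = 0.181 s.

t_s ≈ 0.181 s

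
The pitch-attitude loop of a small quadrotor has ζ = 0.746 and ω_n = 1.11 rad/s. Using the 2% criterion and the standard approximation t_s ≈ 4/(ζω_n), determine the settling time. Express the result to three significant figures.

t_s ≈ 4.83 s

t_s ≈ 4/(ζω_n) = 4/(0.746 × 1.11) = 4.83 s.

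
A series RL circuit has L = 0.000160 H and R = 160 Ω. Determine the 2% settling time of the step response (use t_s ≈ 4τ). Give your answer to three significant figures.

τ = L/R = 0.000160/160 = 0.00000100 s.
t_s ≈ 4τ = 0.00000400 s.

t_s ≈ 0.00000400 s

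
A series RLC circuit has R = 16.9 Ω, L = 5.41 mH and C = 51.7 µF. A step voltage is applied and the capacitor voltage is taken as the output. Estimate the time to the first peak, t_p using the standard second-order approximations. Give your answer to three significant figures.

For a series RLC circuit (capacitor voltage as output), ω_n = 1/√(LC) = 1/√(5.41 mH · 51.7 µF) = 1890 rad/s.
ζ = (R/2)·√(C/L) = (16.9/2)·√(51.7 µF/5.41 mH) = 0.826.
ω_d = 1890·√(1 − 0.826²) = 1070 rad/s. t_p = π/ω_d = 0.00295 s.

t_p ≈ 0.00295 s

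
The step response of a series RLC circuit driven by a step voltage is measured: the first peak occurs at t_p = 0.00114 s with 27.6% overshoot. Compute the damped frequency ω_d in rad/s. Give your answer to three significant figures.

t_p = π/ω_d, so ω_d = π/0.00114 = 2760 rad/s.

ω_d ≈ 2760 rad/s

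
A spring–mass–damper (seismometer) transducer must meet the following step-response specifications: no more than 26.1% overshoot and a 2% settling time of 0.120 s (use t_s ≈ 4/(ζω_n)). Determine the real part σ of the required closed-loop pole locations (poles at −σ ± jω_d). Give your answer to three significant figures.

The settling-time spec alone fixes σ = ζω_n = 4/t_s = 4/0.120 = 33.3.
(Overshoot then fixes ζ = 0.393 and hence ω_d = σ·√(1−ζ²)/ζ = 78.0 rad/s.)

σ ≈ 33.3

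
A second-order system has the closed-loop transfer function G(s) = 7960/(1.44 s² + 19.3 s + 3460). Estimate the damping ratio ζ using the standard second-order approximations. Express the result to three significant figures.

Dividing through by 1.44: denominator becomes s² + 13.40 s + 2403.
So ω_n = √2403 = 49.0 rad/s and ζ = 13.40/(2·49.0) = 0.137.

ζ ≈ 0.137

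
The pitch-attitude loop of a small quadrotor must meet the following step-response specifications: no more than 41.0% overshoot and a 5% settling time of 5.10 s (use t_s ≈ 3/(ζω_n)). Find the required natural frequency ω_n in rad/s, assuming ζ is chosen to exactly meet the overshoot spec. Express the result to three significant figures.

From %OS = 100·exp(−πζ/√(1−ζ²)), invert to get ζ = −ln(OS)/√(π² + ln²(OS)) with OS = 0.410.
−ln 0.410 = 0.8916, so ζ = 0.8916/√(π² + 0.7949) = 0.273.
Then ω_n = 3/(ζ t_s) = 3/(0.273 × 5.10) = 2.15 rad/s.

ω_n ≈ 2.15 rad/s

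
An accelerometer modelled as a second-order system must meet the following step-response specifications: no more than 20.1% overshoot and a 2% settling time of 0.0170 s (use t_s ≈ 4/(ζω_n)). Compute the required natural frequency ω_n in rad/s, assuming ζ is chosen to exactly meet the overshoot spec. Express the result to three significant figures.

Inverting the overshoot relation: ζ = |ln 0.201|/√(π² + ln²0.201) = 0.455.
Then ω_n = 4/(ζ t_s) = 4/(0.455 × 0.0170) = 517 rad/s.

ω_n ≈ 517 rad/s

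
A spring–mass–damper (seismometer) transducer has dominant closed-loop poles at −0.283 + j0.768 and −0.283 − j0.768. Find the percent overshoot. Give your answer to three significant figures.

The poles are at −σ ± jω_d with σ = 0.283 and ω_d = 0.768, so ω_n = √(σ²+ω_d²) = 0.818 rad/s and ζ = σ/ω_n = 0.346.
%OS = 100 e^{−πζ/√(1−ζ²)} with ζ = 0.346 gives 31.4%.

%OS ≈ 31.4%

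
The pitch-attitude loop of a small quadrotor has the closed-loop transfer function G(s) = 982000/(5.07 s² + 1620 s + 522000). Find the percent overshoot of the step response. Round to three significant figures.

%OS ≈ 16.5%

Dividing through by 5.07: denominator becomes s² + 319.5 s + 103000.
So ω_n = √103000 = 321 rad/s and ζ = 319.5/(2·321) = 0.498.
%OS = 100 e^{−πζ/√(1−ζ²)} with ζ = 0.498 gives 16.5%.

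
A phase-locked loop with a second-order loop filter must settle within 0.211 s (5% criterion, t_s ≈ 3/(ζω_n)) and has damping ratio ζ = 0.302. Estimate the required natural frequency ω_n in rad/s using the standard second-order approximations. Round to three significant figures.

Rearranging t_s ≈ 3/(ζω_n) gives ω_n = 3/(ζ·t_s) = 3/(0.302 × 0.211) = 47.1 rad/s.

ω_n ≈ 47.1 rad/s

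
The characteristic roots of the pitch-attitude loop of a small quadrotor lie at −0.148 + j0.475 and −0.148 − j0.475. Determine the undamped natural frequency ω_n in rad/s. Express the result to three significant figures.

The poles are at −σ ± jω_d with σ = 0.148 and ω_d = 0.475, so ω_n = √(σ²+ω_d²) = 0.498 rad/s and ζ = σ/ω_n = 0.297.

ω_n ≈ 0.498 rad/s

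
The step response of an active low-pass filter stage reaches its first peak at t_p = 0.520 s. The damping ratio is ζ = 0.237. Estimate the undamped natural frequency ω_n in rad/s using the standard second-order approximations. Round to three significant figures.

ω_n ≈ 6.22 rad/s

Peak time t_p = π/ω_d, so ω_d = π/t_p = π/0.520 = 6.04 rad/s.
ω_n = ω_d/√(1−ζ²) = 6.04/√0.944 = 6.22 rad/s.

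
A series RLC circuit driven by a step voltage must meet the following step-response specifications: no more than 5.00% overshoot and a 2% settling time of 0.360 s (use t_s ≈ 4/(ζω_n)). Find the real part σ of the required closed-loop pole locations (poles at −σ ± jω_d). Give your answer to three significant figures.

The settling-time spec alone fixes σ = ζω_n = 4/t_s = 4/0.360 = 11.1.
(Overshoot then fixes ζ = 0.690 and hence ω_d = σ·√(1−ζ²)/ζ = 11.7 rad/s.)

σ ≈ 11.1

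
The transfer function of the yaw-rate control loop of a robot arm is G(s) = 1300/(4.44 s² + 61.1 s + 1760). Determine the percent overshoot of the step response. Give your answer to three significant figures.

%OS ≈ 31.4%

Dividing through by 4.44: denominator becomes s² + 13.76 s + 396.4.
So ω_n = √396.4 = 19.9 rad/s and ζ = 13.76/(2·19.9) = 0.346.
%OS = 100 e^{−πζ/√(1−ζ²)} with ζ = 0.346 gives 31.4%.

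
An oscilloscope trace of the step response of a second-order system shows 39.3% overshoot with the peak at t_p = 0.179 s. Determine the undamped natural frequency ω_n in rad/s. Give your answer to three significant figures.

ω_n ≈ 18.3 rad/s

ζ from %OS: ζ = |ln 0.393|/√(π²+ln²0.393) = 0.285.
t_p = π/ω_d ⇒ ω_d = 17.6 rad/s; then ω_n = ω_d/√(1−ζ²) = 18.3 rad/s.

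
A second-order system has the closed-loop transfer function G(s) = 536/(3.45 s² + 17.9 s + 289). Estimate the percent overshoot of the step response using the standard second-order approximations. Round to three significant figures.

Dividing through by 3.45: denominator becomes s² + 5.188 s + 83.77.
So ω_n = √83.77 = 9.15 rad/s and ζ = 5.188/(2·9.15) = 0.283.
%OS = 100 e^{−πζ/√(1−ζ²)} with ζ = 0.283 gives 39.5%.

%OS ≈ 39.5%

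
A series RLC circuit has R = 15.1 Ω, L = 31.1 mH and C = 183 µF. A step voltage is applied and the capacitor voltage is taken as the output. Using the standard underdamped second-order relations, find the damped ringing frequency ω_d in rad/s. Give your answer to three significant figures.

ω_d ≈ 342 rad/s

For a series RLC circuit (capacitor voltage as output), ω_n = 1/√(LC) = 1/√(31.1 mH · 183 µF) = 419 rad/s.
ζ = (R/2)·√(C/L) = (15.1/2)·√(183 µF/31.1 mH) = 0.579.
ω_d = 419·√(1 − 0.579²) = 342 rad/s.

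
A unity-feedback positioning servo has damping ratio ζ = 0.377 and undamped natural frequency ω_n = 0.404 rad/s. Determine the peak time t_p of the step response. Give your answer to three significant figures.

The damped frequency is ω_d = ω_n√(1−ζ²) = 0.404·√(1−0.142) = 0.374 rad/s.
Peak time t_p = π/ω_d = π/0.374 = 8.40 s.

t_p ≈ 8.40 s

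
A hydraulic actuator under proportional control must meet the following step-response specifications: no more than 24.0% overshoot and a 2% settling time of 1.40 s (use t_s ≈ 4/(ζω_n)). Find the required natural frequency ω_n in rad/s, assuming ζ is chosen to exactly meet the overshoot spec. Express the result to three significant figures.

ω_n ≈ 6.91 rad/s

From %OS = 100·exp(−πζ/√(1−ζ²)), invert to get ζ = −ln(OS)/√(π² + ln²(OS)) with OS = 0.240.
−ln 0.240 = 1.427, so ζ = 1.427/√(π² + 2.037) = 0.414.
Then ω_n = 4/(ζ t_s) = 4/(0.414 × 1.40) = 6.91 rad/s.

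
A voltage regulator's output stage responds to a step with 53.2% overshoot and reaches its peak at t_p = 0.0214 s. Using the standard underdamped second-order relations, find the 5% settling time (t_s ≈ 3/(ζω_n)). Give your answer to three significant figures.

t_s ≈ 0.102 s

From the overshoot, ζ = −ln(OS)/√(π²+ln²(OS)) = 0.197.
From t_p = π/ω_d, ω_d = π/0.0214 = 147 rad/s, so ω_n = ω_d/√(1−ζ²) = 150 rad/s.
t_s ≈ 3/(ζω_n) = 3/(0.197·150) = 0.102 s.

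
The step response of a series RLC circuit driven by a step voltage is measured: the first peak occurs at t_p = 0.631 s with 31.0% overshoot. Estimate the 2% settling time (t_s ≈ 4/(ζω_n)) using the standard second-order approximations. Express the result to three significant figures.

ζ from %OS: ζ = |ln 0.310|/√(π²+ln²0.310) = 0.349.
t_p = π/ω_d ⇒ ω_d = 4.98 rad/s; then ω_n = ω_d/√(1−ζ²) = 5.31 rad/s.
t_s ≈ 4/(ζω_n) = 4/(0.349·5.31) = 2.16 s.

t_s ≈ 2.16 s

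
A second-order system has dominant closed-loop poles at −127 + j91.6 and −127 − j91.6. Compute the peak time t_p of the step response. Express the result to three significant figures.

t_p = π/ω_d with ω_d = 91.6 (the imaginary part), so t_p = 0.0343 s.

t_p ≈ 0.0343 s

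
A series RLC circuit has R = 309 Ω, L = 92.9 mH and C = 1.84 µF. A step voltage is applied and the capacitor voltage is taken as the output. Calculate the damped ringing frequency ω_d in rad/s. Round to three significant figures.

ω_d ≈ 1760 rad/s

For a series RLC circuit (capacitor voltage as output), ω_n = 1/√(LC) = 1/√(92.9 mH · 1.84 µF) = 2420 rad/s.
ζ = (R/2)·√(C/L) = (309/2)·√(1.84 µF/92.9 mH) = 0.688.
ω_d = ω_n√(1−ζ²) = 1760 rad/s.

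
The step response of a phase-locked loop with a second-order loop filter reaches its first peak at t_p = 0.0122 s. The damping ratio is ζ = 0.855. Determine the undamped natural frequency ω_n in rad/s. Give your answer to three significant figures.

ω_n ≈ 497 rad/s

Peak time t_p = π/ω_d, so ω_d = π/t_p = π/0.0122 = 258 rad/s.
ω_n = ω_d/√(1−ζ²) = 258/√0.269 = 497 rad/s.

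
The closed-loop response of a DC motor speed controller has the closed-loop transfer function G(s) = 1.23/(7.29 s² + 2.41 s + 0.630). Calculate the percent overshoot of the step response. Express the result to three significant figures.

Dividing through by 7.29: denominator becomes s² + 0.3306 s + 0.08642.
So ω_n = √0.08642 = 0.294 rad/s and ζ = 0.3306/(2·0.294) = 0.562.
%OS = 100·exp(−πζ/√(1−ζ²)) = 11.8%.

%OS ≈ 11.8%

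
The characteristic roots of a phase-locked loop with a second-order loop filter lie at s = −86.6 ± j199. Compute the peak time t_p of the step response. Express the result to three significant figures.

t_p = π/ω_d with ω_d = 199 (the imaginary part), so t_p = 0.0158 s.

t_p ≈ 0.0158 s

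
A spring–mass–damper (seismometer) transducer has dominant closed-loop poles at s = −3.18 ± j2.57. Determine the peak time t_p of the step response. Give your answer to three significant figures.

t_p = π/ω_d with ω_d = 2.57 (the imaginary part), so t_p = 1.22 s.

t_p ≈ 1.22 s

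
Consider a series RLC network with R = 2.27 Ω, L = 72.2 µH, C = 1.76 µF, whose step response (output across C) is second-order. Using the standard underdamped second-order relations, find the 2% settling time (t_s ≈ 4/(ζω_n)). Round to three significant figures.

t_s ≈ 0.000254 s

For a series RLC circuit (capacitor voltage as output), ω_n = 1/√(LC) = 1/√(72.2 µH · 1.76 µF) = 88700 rad/s.
ζ = (R/2)·√(C/L) = (2.27/2)·√(1.76 µF/72.2 µH) = 0.177.
t_s ≈ 4/(ζω_n) = 0.000254 s.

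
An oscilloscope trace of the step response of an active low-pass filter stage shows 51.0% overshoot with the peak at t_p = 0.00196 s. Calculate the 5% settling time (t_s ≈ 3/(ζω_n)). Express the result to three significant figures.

ζ from %OS: ζ = |ln 0.510|/√(π²+ln²0.510) = 0.210.
From t_p = π/ω_d, ω_d = π/0.00196 = 1600 rad/s, so ω_n = ω_d/√(1−ζ²) = 1640 rad/s.
t_s ≈ 3/(ζω_n) = 3/(0.210·1640) = 0.00873 s.

t_s ≈ 0.00873 s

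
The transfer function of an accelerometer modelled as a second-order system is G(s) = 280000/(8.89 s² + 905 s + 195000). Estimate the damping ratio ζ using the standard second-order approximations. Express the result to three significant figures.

ζ ≈ 0.344

Dividing through by 8.89: denominator becomes s² + 101.8 s + 21930.
So ω_n = √21930 = 148 rad/s and ζ = 101.8/(2·148) = 0.344.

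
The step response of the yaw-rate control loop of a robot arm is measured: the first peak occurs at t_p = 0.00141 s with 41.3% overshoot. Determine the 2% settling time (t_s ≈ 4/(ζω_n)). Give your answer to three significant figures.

From the overshoot, ζ = −ln(OS)/√(π²+ln²(OS)) = 0.271.
t_p = π/ω_d ⇒ ω_d = 2230 rad/s; then ω_n = ω_d/√(1−ζ²) = 2310 rad/s.
t_s ≈ 4/(ζω_n) = 4/(0.271·2310) = 0.00638 s.

t_s ≈ 0.00638 s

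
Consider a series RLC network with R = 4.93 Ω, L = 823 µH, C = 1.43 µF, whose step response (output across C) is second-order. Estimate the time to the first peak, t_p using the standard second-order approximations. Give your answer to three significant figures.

t_p ≈ 0.000108 s

For a series RLC circuit (capacitor voltage as output), ω_n = 1/√(LC) = 1/√(823 µH · 1.43 µF) = 29100 rad/s.
ζ = (R/2)·√(C/L) = (4.93/2)·√(1.43 µF/823 µH) = 0.103.
ω_d = ω_n√(1−ζ²) = 29000 rad/s. t_p = π/ω_d = 0.000108 s.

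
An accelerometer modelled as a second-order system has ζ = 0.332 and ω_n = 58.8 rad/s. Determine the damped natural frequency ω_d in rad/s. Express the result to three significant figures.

ω_d = ω_n√(1−ζ²) = 58.8·√0.890 = 55.5 rad/s.

ω_d ≈ 55.5 rad/s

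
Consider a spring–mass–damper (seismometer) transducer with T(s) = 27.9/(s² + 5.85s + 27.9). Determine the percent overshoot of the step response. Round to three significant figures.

Comparing the denominator to s² + 2ζω_n s + ω_n²: ω_n = √27.9 = 5.28 rad/s, and 2ζω_n = 5.85 so ζ = 5.85/(2·5.28) = 0.554.
%OS = 100·exp(−πζ/√(1−ζ²)) = 12.4%.

%OS ≈ 12.4%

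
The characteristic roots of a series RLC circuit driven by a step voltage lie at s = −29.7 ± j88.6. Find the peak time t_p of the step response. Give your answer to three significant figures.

t_p = π/ω_d with ω_d = 88.6 (the imaginary part), so t_p = 0.0355 s.

t_p ≈ 0.0355 s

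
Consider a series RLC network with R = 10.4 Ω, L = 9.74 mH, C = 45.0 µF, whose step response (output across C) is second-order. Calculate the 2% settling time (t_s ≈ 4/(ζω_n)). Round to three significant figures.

For a series RLC circuit (capacitor voltage as output), ω_n = 1/√(LC) = 1/√(9.74 mH · 45.0 µF) = 1510 rad/s.
ζ = (R/2)·√(C/L) = (10.4/2)·√(45.0 µF/9.74 mH) = 0.353.
t_s ≈ 4/(ζω_n) = 0.00749 s.

t_s ≈ 0.00749 s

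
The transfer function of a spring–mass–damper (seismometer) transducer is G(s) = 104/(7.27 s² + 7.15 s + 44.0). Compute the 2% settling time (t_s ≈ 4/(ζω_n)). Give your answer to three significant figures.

t_s ≈ 8.13 s

Dividing through by 7.27: denominator becomes s² + 0.9835 s + 6.052.
So ω_n = √6.052 = 2.46 rad/s and ζ = 0.9835/(2·2.46) = 0.200.
t_s ≈ 4/(ζω_n) = 8.13 s.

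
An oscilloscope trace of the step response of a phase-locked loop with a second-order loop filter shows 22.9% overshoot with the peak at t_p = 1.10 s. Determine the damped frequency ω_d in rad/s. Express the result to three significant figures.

ω_d ≈ 2.86 rad/s

t_p = π/ω_d, so ω_d = π/1.10 = 2.86 rad/s.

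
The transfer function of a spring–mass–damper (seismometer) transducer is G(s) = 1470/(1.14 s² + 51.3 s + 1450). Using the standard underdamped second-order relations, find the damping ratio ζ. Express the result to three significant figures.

Dividing through by 1.14: denominator becomes s² + 45.00 s + 1272.
So ω_n = √1272 = 35.7 rad/s and ζ = 45.00/(2·35.7) = 0.631.

ζ ≈ 0.631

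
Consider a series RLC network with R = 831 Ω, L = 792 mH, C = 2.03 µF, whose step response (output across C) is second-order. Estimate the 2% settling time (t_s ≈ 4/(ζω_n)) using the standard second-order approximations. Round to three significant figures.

For a series RLC circuit (capacitor voltage as output), ω_n = 1/√(LC) = 1/√(792 mH · 2.03 µF) = 789 rad/s.
ζ = (R/2)·√(C/L) = (831/2)·√(2.03 µF/792 mH) = 0.665.
t_s ≈ 4/(ζω_n) = 0.00762 s.

t_s ≈ 0.00762 s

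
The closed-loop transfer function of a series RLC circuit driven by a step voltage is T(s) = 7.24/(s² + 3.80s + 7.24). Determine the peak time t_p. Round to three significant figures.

t_p ≈ 1.65 s

ω_n = √7.24 = 2.69 rad/s; ζ = 3.80/(2·2.69) = 0.706.
ω_d = 2.69·√(1 − 0.706²) = 1.91 rad/s. Then t_p = π/ω_d = 1.65 s.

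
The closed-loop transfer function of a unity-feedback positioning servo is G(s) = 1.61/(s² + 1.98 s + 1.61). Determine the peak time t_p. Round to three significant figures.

t_p ≈ 3.96 s

Matching coefficients with s² + 2ζω_n s + ω_n² gives ω_n² = 1.61 ⇒ ω_n = 1.27 rad/s, and ζ = 1.98/(2ω_n) = 0.780.
The damped frequency ω_d = ω_n√(1−ζ²) = 0.794 rad/s. Then t_p = π/ω_d = 3.96 s.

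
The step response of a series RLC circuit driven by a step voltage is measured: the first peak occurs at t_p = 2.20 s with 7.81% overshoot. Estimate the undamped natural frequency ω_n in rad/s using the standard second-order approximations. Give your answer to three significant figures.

ω_n ≈ 1.84 rad/s

From the overshoot, ζ = −ln(OS)/√(π²+ln²(OS)) = 0.630.
From t_p = π/ω_d, ω_d = π/2.20 = 1.43 rad/s, so ω_n = ω_d/√(1−ζ²) = 1.84 rad/s.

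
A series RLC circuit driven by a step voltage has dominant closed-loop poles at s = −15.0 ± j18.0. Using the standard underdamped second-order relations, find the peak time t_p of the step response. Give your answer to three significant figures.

t_p = π/ω_d with ω_d = 18.0 (the imaginary part), so t_p = 0.175 s.

t_p ≈ 0.175 s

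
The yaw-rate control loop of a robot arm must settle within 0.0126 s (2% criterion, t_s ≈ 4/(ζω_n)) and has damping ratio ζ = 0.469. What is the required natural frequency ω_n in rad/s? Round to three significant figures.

ω_n ≈ 677 rad/s

Rearranging t_s ≈ 4/(ζω_n) gives ω_n = 4/(ζ·t_s) = 4/(0.469 × 0.0126) = 677 rad/s.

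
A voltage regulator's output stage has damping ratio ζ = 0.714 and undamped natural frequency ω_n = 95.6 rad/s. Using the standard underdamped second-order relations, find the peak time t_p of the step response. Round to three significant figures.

t_p ≈ 0.0469 s

The damped frequency is ω_d = ω_n√(1−ζ²) = 95.6·√(1−0.510) = 66.9 rad/s.
Peak time t_p = π/ω_d = π/66.9 = 0.0469 s.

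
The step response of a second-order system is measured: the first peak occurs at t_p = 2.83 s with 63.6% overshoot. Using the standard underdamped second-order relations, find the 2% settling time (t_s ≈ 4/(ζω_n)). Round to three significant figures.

The overshoot fixes ζ = −ln(OS)/√(π²+ln²(OS)) = 0.143.
t_p = π/ω_d ⇒ ω_d = 1.11 rad/s; then ω_n = ω_d/√(1−ζ²) = 1.12 rad/s.
t_s ≈ 4/(ζω_n) = 4/(0.143·1.12) = 25.0 s.

t_s ≈ 25.0 s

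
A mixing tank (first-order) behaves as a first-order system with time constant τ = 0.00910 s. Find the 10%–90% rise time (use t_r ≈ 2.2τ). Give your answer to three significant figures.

t_r ≈ 2.2τ = 0.0200 s.

t_r ≈ 0.0200 s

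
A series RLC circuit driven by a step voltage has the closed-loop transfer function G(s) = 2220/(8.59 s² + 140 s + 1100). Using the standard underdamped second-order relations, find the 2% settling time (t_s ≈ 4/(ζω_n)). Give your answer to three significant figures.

t_s ≈ 0.491 s

Dividing through by 8.59: denominator becomes s² + 16.30 s + 128.1.
So ω_n = √128.1 = 11.3 rad/s and ζ = 16.30/(2·11.3) = 0.720.
t_s ≈ 4/(ζω_n) = 0.491 s.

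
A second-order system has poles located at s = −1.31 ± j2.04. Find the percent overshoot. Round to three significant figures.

|pole| = ω_n = √(1.31² + 2.04²) = 2.42 rad/s; ζ = cos θ = σ/ω_n = 0.540.
%OS = 100·exp(−πζ/√(1−ζ²)) = 13.3%.

%OS ≈ 13.3%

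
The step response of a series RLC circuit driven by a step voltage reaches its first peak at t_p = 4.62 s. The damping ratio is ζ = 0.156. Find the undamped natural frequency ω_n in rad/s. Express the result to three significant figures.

Peak time t_p = π/ω_d, so ω_d = π/t_p = π/4.62 = 0.680 rad/s.
ω_n = ω_d/√(1−ζ²) = 0.680/√0.976 = 0.688 rad/s.

ω_n ≈ 0.688 rad/s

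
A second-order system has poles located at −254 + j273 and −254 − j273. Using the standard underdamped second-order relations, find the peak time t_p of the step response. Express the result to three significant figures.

t_p ≈ 0.0115 s

t_p = π/ω_d with ω_d = 273 (the imaginary part), so t_p = 0.0115 s.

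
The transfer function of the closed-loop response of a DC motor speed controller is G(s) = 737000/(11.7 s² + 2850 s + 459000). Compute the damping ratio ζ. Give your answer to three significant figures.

Dividing through by 11.7: denominator becomes s² + 243.6 s + 39230.
So ω_n = √39230 = 198 rad/s and ζ = 243.6/(2·198) = 0.615.

ζ ≈ 0.615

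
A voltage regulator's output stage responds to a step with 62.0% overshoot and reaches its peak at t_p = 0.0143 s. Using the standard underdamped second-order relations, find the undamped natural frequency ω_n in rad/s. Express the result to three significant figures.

The overshoot fixes ζ = −ln(OS)/√(π²+ln²(OS)) = 0.150.
From t_p = π/ω_d, ω_d = π/0.0143 = 220 rad/s, so ω_n = ω_d/√(1−ζ²) = 222 rad/s.

ω_n ≈ 222 rad/s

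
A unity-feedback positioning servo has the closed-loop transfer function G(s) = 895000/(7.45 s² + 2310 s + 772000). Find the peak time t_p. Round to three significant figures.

Dividing through by 7.45: denominator becomes s² + 310.1 s + 103600.
So ω_n = √103600 = 322 rad/s and ζ = 310.1/(2·322) = 0.482.
ω_d = 322·√(1 − 0.482²) = 282 rad/s. t_p = π/ω_d = 0.0111 s.

t_p ≈ 0.0111 s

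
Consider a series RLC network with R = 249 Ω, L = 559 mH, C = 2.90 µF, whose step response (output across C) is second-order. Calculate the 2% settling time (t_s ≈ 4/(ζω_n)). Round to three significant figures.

t_s ≈ 0.0180 s

For a series RLC circuit (capacitor voltage as output), ω_n = 1/√(LC) = 1/√(559 mH · 2.90 µF) = 785 rad/s.
ζ = (R/2)·√(C/L) = (249/2)·√(2.90 µF/559 mH) = 0.284.
t_s ≈ 4/(ζω_n) = 0.0180 s.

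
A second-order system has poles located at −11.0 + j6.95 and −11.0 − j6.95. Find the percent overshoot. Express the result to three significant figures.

%OS ≈ 0.693%

The poles are at −σ ± jω_d with σ = 11.0 and ω_d = 6.95, so ω_n = √(σ²+ω_d²) = 13.0 rad/s and ζ = σ/ω_n = 0.845.
%OS = 100·exp(−πζ/√(1−ζ²)) = 0.693%.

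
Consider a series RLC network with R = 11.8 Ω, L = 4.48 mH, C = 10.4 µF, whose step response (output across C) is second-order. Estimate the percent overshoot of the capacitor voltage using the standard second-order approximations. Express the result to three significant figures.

For a series RLC circuit (capacitor voltage as output), ω_n = 1/√(LC) = 1/√(4.48 mH · 10.4 µF) = 4630 rad/s.
ζ = (R/2)·√(C/L) = (11.8/2)·√(10.4 µF/4.48 mH) = 0.284.
%OS = 100 e^{−πζ/√(1−ζ²)} with ζ = 0.284 gives 39.4%.

%OS ≈ 39.4%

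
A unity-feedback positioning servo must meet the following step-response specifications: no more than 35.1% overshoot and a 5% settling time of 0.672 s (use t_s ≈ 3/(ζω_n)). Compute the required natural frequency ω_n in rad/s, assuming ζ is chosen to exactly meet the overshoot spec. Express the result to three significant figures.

ω_n ≈ 14.1 rad/s

Inverting the overshoot relation: ζ = |ln 0.351|/√(π² + ln²0.351) = 0.316.
Then ω_n = 3/(ζ t_s) = 3/(0.316 × 0.672) = 14.1 rad/s.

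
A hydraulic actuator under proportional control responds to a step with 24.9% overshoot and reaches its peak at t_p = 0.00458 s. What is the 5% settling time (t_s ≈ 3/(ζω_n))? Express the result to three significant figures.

t_s ≈ 0.00988 s

The overshoot fixes ζ = −ln(OS)/√(π²+ln²(OS)) = 0.405.
t_p = π/ω_d ⇒ ω_d = 686 rad/s; then ω_n = ω_d/√(1−ζ²) = 750 rad/s.
t_s ≈ 3/(ζω_n) = 3/(0.405·750) = 0.00988 s.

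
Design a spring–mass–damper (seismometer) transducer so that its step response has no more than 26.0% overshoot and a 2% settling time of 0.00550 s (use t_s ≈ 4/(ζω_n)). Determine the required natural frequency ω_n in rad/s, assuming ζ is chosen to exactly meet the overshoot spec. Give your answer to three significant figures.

Inverting the overshoot relation: ζ = |ln 0.260|/√(π² + ln²0.260) = 0.394.
Then ω_n = 4/(ζ t_s) = 4/(0.394 × 0.00550) = 1850 rad/s.

ω_n ≈ 1850 rad/s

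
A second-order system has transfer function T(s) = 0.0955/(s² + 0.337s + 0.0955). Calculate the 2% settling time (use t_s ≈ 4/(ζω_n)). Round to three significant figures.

Matching coefficients with s² + 2ζω_n s + ω_n² gives ω_n² = 0.0955 ⇒ ω_n = 0.309 rad/s, and ζ = 0.337/(2ω_n) = 0.545.
t_s ≈ 4/(ζω_n) = 4/(0.545·0.309) = 23.7 s.

t_s ≈ 23.7 s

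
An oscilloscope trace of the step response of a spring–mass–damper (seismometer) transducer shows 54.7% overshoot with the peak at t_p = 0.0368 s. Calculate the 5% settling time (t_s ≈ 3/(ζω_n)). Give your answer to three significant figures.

t_s ≈ 0.183 s

The overshoot fixes ζ = −ln(OS)/√(π²+ln²(OS)) = 0.189.
From t_p = π/ω_d, ω_d = π/0.0368 = 85.4 rad/s, so ω_n = ω_d/√(1−ζ²) = 86.9 rad/s.
t_s ≈ 3/(ζω_n) = 3/(0.189·86.9) = 0.183 s.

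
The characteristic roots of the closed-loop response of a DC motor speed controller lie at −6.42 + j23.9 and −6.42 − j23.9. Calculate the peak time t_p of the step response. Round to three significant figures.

t_p = π/ω_d with ω_d = 23.9 (the imaginary part), so t_p = 0.131 s.

t_p ≈ 0.131 s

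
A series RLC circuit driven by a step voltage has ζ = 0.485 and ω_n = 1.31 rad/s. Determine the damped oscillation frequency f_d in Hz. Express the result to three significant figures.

f_d ≈ 0.182 Hz

ω_d = ω_n√(1−ζ²) = 1.31·√0.765 = 1.15 rad/s.
f_d = ω_d/(2π) = 0.182 Hz.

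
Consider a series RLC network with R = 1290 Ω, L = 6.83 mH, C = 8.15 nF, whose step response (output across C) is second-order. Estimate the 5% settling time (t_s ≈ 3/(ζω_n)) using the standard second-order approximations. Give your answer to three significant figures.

For a series RLC circuit (capacitor voltage as output), ω_n = 1/√(LC) = 1/√(6.83 mH · 8.15 nF) = 134000 rad/s.
ζ = (R/2)·√(C/L) = (1290/2)·√(8.15 nF/6.83 mH) = 0.705.
t_s ≈ 3/(ζω_n) = 0.0000318 s.

t_s ≈ 0.0000318 s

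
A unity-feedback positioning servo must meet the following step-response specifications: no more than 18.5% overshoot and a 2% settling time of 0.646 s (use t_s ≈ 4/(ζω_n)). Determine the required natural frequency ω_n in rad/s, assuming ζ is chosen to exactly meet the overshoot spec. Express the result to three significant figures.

From %OS = 100·exp(−πζ/√(1−ζ²)), invert to get ζ = −ln(OS)/√(π² + ln²(OS)) with OS = 0.185.
−ln 0.185 = 1.687, so ζ = 1.687/√(π² + 2.847) = 0.473.
From t_s ≈ 4/(ζω_n): ω_n = 4/(ζ·t_s) = 4/(0.473·0.646) = 13.1 rad/s.

ω_n ≈ 13.1 rad/s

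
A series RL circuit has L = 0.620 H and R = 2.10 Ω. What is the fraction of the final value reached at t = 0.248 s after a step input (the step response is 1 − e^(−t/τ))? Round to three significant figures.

τ = L/R = 0.620/2.10 = 0.295 s.
y(t)/y_∞ = 1 − e^(−t/τ) = 1 − e^(−0.248/0.295) = 1 − e^(−0.840) = 0.568.

y/y_∞ ≈ 0.568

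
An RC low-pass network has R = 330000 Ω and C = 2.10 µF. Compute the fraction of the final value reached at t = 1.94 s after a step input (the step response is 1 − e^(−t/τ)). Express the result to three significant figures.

y/y_∞ ≈ 0.939

τ = RC = 330000 × 2.10 µF = 0.693 s.
y(t)/y_∞ = 1 − e^(−t/τ) = 1 − e^(−1.94/0.693) = 1 − e^(−2.80) = 0.939.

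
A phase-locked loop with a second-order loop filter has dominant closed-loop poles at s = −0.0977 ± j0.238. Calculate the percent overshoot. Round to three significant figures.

With σ = 0.0977, ω_d = 0.238: ω_n = √(σ²+ω_d²) = 0.257 rad/s, ζ = σ/ω_n = 0.380.
Overshoot: exp(−π·0.380/√(1−0.380²)) = 0.275, i.e. 27.5%.

%OS ≈ 27.5%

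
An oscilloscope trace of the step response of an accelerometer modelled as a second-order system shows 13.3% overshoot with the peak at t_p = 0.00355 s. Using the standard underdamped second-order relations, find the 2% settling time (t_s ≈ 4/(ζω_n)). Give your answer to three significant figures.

t_s ≈ 0.00704 s

ζ from %OS: ζ = |ln 0.133|/√(π²+ln²0.133) = 0.540.
t_p = π/ω_d ⇒ ω_d = 885 rad/s; then ω_n = ω_d/√(1−ζ²) = 1050 rad/s.
t_s ≈ 4/(ζω_n) = 4/(0.540·1050) = 0.00704 s.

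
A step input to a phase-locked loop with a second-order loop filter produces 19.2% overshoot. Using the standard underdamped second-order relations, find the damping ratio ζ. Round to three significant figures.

ζ ≈ 0.465

Inverting the overshoot relation: ζ = |ln 0.192|/√(π² + ln²0.192) = 0.465.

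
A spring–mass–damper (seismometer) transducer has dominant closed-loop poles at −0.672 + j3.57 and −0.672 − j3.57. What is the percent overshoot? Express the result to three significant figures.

%OS ≈ 55.4%

The poles are at −σ ± jω_d with σ = 0.672 and ω_d = 3.57, so ω_n = √(σ²+ω_d²) = 3.63 rad/s and ζ = σ/ω_n = 0.185.
%OS = 100 e^{−πζ/√(1−ζ²)} with ζ = 0.185 gives 55.4%.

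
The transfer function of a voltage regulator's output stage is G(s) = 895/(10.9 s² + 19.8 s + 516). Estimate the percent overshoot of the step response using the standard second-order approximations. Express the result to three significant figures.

%OS ≈ 65.8%

Dividing through by 10.9: denominator becomes s² + 1.817 s + 47.34.
So ω_n = √47.34 = 6.88 rad/s and ζ = 1.817/(2·6.88) = 0.132.
%OS = 100 e^{−πζ/√(1−ζ²)} with ζ = 0.132 gives 65.8%.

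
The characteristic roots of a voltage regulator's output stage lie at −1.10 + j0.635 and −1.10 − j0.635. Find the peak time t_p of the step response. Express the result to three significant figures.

t_p ≈ 4.95 s

t_p = π/ω_d with ω_d = 0.635 (the imaginary part), so t_p = 4.95 s.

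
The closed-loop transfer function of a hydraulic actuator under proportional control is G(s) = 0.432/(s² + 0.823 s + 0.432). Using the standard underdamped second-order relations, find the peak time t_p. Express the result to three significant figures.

ω_n = √0.432 = 0.657 rad/s; ζ = 0.823/(2·0.657) = 0.626.
ω_d = 0.657·√(1 − 0.626²) = 0.513 rad/s. Then t_p = π/ω_d = 6.13 s.

t_p ≈ 6.13 s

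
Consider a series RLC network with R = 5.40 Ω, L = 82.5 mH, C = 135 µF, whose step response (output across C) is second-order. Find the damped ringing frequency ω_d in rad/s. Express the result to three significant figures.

ω_d ≈ 298 rad/s

For a series RLC circuit (capacitor voltage as output), ω_n = 1/√(LC) = 1/√(82.5 mH · 135 µF) = 300 rad/s.
ζ = (R/2)·√(C/L) = (5.40/2)·√(135 µF/82.5 mH) = 0.109.
The damped frequency ω_d = ω_n√(1−ζ²) = 298 rad/s.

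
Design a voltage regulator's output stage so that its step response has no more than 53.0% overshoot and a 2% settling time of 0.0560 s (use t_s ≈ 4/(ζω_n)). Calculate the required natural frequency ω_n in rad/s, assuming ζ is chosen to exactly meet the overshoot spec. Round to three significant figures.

Inverting the overshoot relation: ζ = |ln 0.530|/√(π² + ln²0.530) = 0.198.
From t_s ≈ 4/(ζω_n): ω_n = 4/(ζ·t_s) = 4/(0.198·0.0560) = 361 rad/s.

ω_n ≈ 361 rad/s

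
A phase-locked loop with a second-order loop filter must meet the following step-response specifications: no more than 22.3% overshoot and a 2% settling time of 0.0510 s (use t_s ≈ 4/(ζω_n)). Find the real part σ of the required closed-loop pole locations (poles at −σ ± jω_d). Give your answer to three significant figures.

σ ≈ 78.4

The settling-time spec alone fixes σ = ζω_n = 4/t_s = 4/0.0510 = 78.4.
(Overshoot then fixes ζ = 0.431 and hence ω_d = σ·√(1−ζ²)/ζ = 164 rad/s.)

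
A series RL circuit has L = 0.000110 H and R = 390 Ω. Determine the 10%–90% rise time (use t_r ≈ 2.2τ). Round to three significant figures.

t_r ≈ 0.000000621 s

τ = L/R = 0.000110/390 = 0.000000282 s.
t_r ≈ 2.2τ = 0.000000621 s.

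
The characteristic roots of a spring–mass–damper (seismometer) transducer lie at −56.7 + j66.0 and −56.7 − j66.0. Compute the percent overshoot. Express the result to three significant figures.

%OS ≈ 6.73%

|pole| = ω_n = √(56.7² + 66.0²) = 87.0 rad/s; ζ = cos θ = σ/ω_n = 0.652.
%OS = 100·exp(−πζ/√(1−ζ²)) = 6.73%.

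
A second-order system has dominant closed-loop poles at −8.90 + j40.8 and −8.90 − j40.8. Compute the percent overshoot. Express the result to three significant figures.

%OS ≈ 50.4%

The poles are at −σ ± jω_d with σ = 8.90 and ω_d = 40.8, so ω_n = √(σ²+ω_d²) = 41.8 rad/s and ζ = σ/ω_n = 0.213.
%OS = 100·exp(−πζ/√(1−ζ²)) = 50.4%.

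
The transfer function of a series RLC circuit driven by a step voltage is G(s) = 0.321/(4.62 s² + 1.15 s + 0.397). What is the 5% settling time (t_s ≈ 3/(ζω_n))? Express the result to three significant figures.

Dividing through by 4.62: denominator becomes s² + 0.2489 s + 0.08593.
So ω_n = √0.08593 = 0.293 rad/s and ζ = 0.2489/(2·0.293) = 0.425.
t_s ≈ 3/(ζω_n) = 24.1 s.

t_s ≈ 24.1 s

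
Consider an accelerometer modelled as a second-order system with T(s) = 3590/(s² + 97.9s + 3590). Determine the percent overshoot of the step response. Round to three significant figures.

Comparing the denominator to s² + 2ζω_n s + ω_n²: ω_n = √3590 = 59.9 rad/s, and 2ζω_n = 97.9 so ζ = 97.9/(2·59.9) = 0.817.
Overshoot: exp(−π·0.817/√(1−0.817²)) = 0.0117, i.e. 1.17%.

%OS ≈ 1.17%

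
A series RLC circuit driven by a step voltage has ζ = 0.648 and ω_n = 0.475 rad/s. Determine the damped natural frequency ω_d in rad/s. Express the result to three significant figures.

ω_d ≈ 0.362 rad/s

ω_d = ω_n√(1−ζ²) = 0.475·√0.580 = 0.362 rad/s.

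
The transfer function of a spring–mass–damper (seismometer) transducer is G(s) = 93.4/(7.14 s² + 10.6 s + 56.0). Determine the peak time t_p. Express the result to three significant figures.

t_p ≈ 1.16 s

Dividing through by 7.14: denominator becomes s² + 1.485 s + 7.843.
So ω_n = √7.843 = 2.80 rad/s and ζ = 1.485/(2·2.80) = 0.265.
ω_d = ω_n√(1−ζ²) = 2.70 rad/s. t_p = π/ω_d = 1.16 s.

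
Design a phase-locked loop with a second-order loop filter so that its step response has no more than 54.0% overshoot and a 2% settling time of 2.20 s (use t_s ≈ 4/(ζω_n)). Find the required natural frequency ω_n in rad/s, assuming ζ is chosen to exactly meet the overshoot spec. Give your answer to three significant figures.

ω_n ≈ 9.45 rad/s

Inverting the overshoot relation: ζ = |ln 0.540|/√(π² + ln²0.540) = 0.192.
From t_s ≈ 4/(ζω_n): ω_n = 4/(ζ·t_s) = 4/(0.192·2.20) = 9.45 rad/s.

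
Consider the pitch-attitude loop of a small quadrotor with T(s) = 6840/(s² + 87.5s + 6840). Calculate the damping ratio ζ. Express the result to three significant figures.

ζ ≈ 0.529

ω_n = √6840 = 82.7 rad/s; ζ = 87.5/(2·82.7) = 0.529.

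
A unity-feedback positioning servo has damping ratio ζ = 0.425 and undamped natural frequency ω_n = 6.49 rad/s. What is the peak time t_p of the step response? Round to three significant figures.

The damped frequency is ω_d = ω_n√(1−ζ²) = 6.49·√(1−0.181) = 5.87 rad/s.
Peak time t_p = π/ω_d = π/5.87 = 0.535 s.

t_p ≈ 0.535 s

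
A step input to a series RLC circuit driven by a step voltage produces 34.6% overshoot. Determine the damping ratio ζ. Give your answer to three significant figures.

From %OS = 100·exp(−πζ/√(1−ζ²)), invert to get ζ = −ln(OS)/√(π² + ln²(OS)) with OS = 0.346.
−ln 0.346 = 1.061, so ζ = 1.061/√(π² + 1.126) = 0.320.

ζ ≈ 0.320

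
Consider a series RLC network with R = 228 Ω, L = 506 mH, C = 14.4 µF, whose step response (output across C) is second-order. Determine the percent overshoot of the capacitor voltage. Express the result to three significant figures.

For a series RLC circuit (capacitor voltage as output), ω_n = 1/√(LC) = 1/√(506 mH · 14.4 µF) = 370 rad/s.
ζ = (R/2)·√(C/L) = (228/2)·√(14.4 µF/506 mH) = 0.608.
%OS = 100 e^{−πζ/√(1−ζ²)} with ζ = 0.608 gives 9.01%.

%OS ≈ 9.01%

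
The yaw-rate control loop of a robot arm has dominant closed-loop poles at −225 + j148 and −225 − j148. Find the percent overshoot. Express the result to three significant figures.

With σ = 225, ω_d = 148: ω_n = √(σ²+ω_d²) = 269 rad/s, ζ = σ/ω_n = 0.835.
%OS = 100·exp(−πζ/√(1−ζ²)) = 0.843%.

%OS ≈ 0.843%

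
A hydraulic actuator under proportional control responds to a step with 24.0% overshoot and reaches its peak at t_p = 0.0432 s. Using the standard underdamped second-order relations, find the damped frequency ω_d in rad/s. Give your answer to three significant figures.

ω_d ≈ 72.7 rad/s

t_p = π/ω_d, so ω_d = π/0.0432 = 72.7 rad/s.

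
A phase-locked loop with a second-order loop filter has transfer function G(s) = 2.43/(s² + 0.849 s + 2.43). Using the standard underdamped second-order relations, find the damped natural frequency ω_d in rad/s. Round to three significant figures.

ω_n = √2.43 = 1.56 rad/s; ζ = 0.849/(2·1.56) = 0.272.
ω_d = ω_n√(1−ζ²) = 1.50 rad/s.

ω_d ≈ 1.50 rad/s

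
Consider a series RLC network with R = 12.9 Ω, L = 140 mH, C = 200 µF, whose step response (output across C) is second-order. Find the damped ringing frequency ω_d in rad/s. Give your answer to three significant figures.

For a series RLC circuit (capacitor voltage as output), ω_n = 1/√(LC) = 1/√(140 mH · 200 µF) = 189 rad/s.
ζ = (R/2)·√(C/L) = (12.9/2)·√(200 µF/140 mH) = 0.244.
ω_d = ω_n√(1−ζ²) = 183 rad/s.

ω_d ≈ 183 rad/s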